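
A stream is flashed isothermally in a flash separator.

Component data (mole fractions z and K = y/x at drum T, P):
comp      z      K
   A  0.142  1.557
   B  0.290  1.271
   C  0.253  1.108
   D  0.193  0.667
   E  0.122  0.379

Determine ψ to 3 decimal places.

ψ = 0.316

Let ψ = V/F and solve Σ zᵢ(Kᵢ−1)/(1+ψ(Kᵢ−1)) = 0.
Check two-phase: ΣzᵢKᵢ = 1.045 > 1 and Σzᵢ/Kᵢ = 1.159 > 1, so g(0) = 0.045 > 0 and g(1) = -0.159 < 0.
Newton iteration, ψ⁰ = 0.4:
  ψ = 0.400: g = -0.0132, g' = -0.161 → ψ = 0.318
  ψ = 0.318: g = -0.0004, g' = -0.152 → ψ = 0.316
Converged at ψ = 0.316.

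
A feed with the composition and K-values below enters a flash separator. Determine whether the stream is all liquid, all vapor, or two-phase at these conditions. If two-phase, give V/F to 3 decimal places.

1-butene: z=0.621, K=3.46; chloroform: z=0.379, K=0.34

two-phase, V/F = 0.787

ΣzᵢKᵢ = 2.278; Σzᵢ/Kᵢ = 1.294.
Both exceed 1, so a two-phase solution exists.
Rachford–Rice: g(ψ) = Σ zᵢ(Kᵢ−1)/(1+ψ(Kᵢ−1)) = 0.
Binary case is linear: z₁(K₁−1)(1+ψ(K₂−1)) + z₂(K₂−1)(1+ψ(K₁−1)) = 0
⇒ ψ = [z₁(K₁−1)+z₂(K₂−1)] / [−(K₁−1)(K₂−1)] = 1.2775/1.6236 = 0.787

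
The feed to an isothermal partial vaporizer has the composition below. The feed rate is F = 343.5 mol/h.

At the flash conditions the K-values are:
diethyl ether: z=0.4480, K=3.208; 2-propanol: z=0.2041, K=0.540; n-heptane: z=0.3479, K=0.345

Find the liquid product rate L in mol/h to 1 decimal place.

L = 168.2 mol/h

Material balance + equilibrium reduce to Σ zᵢ(Kᵢ−1)/(1+V/F(Kᵢ−1)) = 0.
Check two-phase: ΣzᵢKᵢ = 1.6674 > 1 and Σzᵢ/Kᵢ = 1.5260 > 1, so g(0) = 0.6674 > 0 and g(1) = -0.5260 < 0.
Iterate (Newton) starting at V/F = 0.5:
  V/F = 0.5000: g = 0.00937, g' = -0.8963 → V/F = 0.5105
Converged at V/F = 0.5105.
Then V = V/F·F = 0.5105·343.5 = 175.3 mol/h and L = F − V = 168.2 mol/h.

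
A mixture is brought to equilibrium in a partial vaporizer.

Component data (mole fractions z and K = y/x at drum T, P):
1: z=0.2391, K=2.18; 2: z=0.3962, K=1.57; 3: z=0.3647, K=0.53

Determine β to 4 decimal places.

Rachford–Rice: g(β) = Σ zᵢ(Kᵢ−1)/(1+β(Kᵢ−1)) = 0.
Check two-phase: ΣzᵢKᵢ = 1.3366 > 1 and Σzᵢ/Kᵢ = 1.0501 > 1, so g(0) = 0.3366 > 0 and g(1) = -0.0501 < 0.
Newton iteration, β⁰ = 0.5:
  β = 0.5000: g = 0.12913, g' = -0.3473 → β = 0.8718
  β = 0.8718: g = -0.00046, g' = -0.3696 → β = 0.8706
Converged at β = 0.8705.

β = 0.8705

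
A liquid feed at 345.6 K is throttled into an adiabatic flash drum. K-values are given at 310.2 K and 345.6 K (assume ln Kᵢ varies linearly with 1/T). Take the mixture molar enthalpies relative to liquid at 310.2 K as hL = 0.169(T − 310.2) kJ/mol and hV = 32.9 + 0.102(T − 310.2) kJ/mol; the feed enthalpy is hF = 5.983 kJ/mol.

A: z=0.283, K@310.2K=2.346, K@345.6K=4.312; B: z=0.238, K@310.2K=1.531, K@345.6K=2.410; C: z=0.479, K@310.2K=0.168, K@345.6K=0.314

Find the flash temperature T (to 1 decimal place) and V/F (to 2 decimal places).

Adiabatic flash: solve Rachford–Rice at each trial T, then check hF = ψ·hV(T) + (1−ψ)·hL(T).
  T = 310.2 K: K = (2.346, 1.531, 0.168), RR gives ψ = 0.125, H_out = 4.104 kJ/mol
  T = 345.6 K: K = (4.312, 2.410, 0.314), RR gives ψ = 0.544, H_out = 22.596 kJ/mol
  T = 327.9 K: K = (3.233, 1.945, 0.234), RR gives ψ = 0.370, H_out = 14.732 kJ/mol
  T = 319.0 K: K = (2.764, 1.730, 0.199), RR gives ψ = 0.264, H_out = 10.002 kJ/mol
  T = 314.6 K: K = (2.549, 1.629, 0.183), RR gives ψ = 0.200, H_out = 7.261 kJ/mol
  T = 312.4 K: K = (2.446, 1.580, 0.175), RR gives ψ = 0.164, H_out = 5.744 kJ/mol
Linear interpolation between T = 312.4 (H_out = 5.744) and T = 314.6 (H_out = 7.261) on hF = 5.983 gives T ≈ 312.7 K, at which ψ = 0.17.

T = 312.7 K, V/F = 0.17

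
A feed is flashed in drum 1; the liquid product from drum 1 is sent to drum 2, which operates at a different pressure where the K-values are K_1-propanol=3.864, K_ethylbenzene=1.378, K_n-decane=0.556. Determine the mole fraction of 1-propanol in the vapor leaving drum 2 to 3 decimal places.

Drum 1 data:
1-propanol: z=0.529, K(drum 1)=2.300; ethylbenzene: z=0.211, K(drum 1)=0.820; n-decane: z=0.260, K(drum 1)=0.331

y_1-propanol (drum 2) = 0.339

Drum 1:
Newton iteration, ψ₁⁰ = 0.5:
  ψ₁ = 0.500: g = 0.1137, g' = -0.599 → ψ₁ = 0.690
  ψ₁ = 0.690: g = -0.0037, g' = -0.659 → ψ₁ = 0.684
Converged at ψ₁ = 0.684.
Drum-1 compositions:
  1-propanol: x = 0.280, y = 0.644
  ethylbenzene: x = 0.241, y = 0.197
  n-decane: x = 0.479, y = 0.159
Drum-2 feed = drum-1 liquid: z₂ = (0.2800, 0.2406, 0.4794).
Drum 2:
Newton iteration, ψ₂⁰ = 0.5:
  ψ₂ = 0.500: g = 0.1327, g' = -0.569 → ψ₂ = 0.733
  ψ₂ = 0.733: g = 0.0143, g' = -0.468 → ψ₂ = 0.764
Converged at ψ₂ = 0.764.
  1-propanol: x = 0.088, y = 0.339
  ethylbenzene: x = 0.187, y = 0.257
  n-decane: x = 0.725, y = 0.403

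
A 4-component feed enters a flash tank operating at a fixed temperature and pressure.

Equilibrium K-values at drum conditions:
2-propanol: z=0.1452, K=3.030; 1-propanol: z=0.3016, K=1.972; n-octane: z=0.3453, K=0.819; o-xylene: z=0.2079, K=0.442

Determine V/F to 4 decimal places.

V/F = 0.7866

Material balance + equilibrium reduce to Σ zᵢ(Kᵢ−1)/(1+V/F(Kᵢ−1)) = 0.
Feasibility: ΣzᵢKᵢ = 1.4094, Σzᵢ/Kᵢ = 1.0928 — both > 1, two phases present.
Newton–Raphson from V/F = 0.51:
  V/F = 0.5100: g = 0.10981, g' = -0.4120 → V/F = 0.7765
  V/F = 0.7765: g = 0.00404, g' = -0.3996 → V/F = 0.7866
Converged at V/F = 0.7866.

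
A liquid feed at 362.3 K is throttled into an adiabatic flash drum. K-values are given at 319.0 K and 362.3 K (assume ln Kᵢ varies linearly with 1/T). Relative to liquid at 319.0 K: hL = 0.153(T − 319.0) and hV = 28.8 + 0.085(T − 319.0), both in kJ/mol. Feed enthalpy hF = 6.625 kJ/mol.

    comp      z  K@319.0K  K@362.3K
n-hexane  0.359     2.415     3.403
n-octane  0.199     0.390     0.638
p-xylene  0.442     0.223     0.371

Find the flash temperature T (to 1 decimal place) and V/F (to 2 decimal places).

T = 333.0 K, V/F = 0.16

Adiabatic flash: solve Rachford–Rice at each trial T, then check hF = ψ·hV(T) + (1−ψ)·hL(T).
  T = 319.0 K: K = (2.415, 0.390, 0.223), RR gives ψ = 0.042, H_out = 1.206 kJ/mol
  T = 362.3 K: K = (3.403, 0.638, 0.371), RR gives ψ = 0.382, H_out = 16.509 kJ/mol
  T = 340.6 K: K = (2.897, 0.506, 0.292), RR gives ψ = 0.220, H_out = 9.310 kJ/mol
  T = 329.8 K: K = (2.653, 0.446, 0.256), RR gives ψ = 0.136, H_out = 5.460 kJ/mol
  T = 335.2 K: K = (2.774, 0.476, 0.274), RR gives ψ = 0.179, H_out = 7.423 kJ/mol
  T = 332.5 K: K = (2.713, 0.461, 0.265), RR gives ψ = 0.157, H_out = 6.452 kJ/mol
  T = 333.9 K: K = (2.745, 0.469, 0.270), RR gives ψ = 0.168, H_out = 6.958 kJ/mol
Linear interpolation between T = 332.5 (H_out = 6.452) and T = 333.9 (H_out = 6.958) on hF = 6.625 gives T ≈ 333.0 K, at which ψ = 0.16.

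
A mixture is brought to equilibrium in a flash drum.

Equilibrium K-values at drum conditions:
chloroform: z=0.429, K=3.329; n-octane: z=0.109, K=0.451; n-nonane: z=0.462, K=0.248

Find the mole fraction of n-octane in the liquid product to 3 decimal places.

Iterate (Newton) starting at ψ = 0.49:
  ψ = 0.490: g = -0.1654, g' = -1.224 → ψ = 0.355
  ψ = 0.355: g = -0.0012, g' = -1.234 → ψ = 0.354
Converged at ψ = 0.354.
Compositions from xᵢ = zᵢ/(1+ψ(Kᵢ−1)), yᵢ = Kᵢxᵢ:
  chloroform: x = 0.235, y = 0.783
  n-octane: x = 0.135, y = 0.061
  n-nonane: x = 0.630, y = 0.156

x_n-octane = 0.135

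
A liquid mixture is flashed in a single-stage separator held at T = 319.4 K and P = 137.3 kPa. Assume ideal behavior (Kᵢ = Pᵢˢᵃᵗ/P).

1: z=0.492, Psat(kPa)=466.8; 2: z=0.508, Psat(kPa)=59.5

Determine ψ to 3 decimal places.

ψ = 0.657

Raoult's law: Kᵢ = Pᵢˢᵃᵗ/P = Pᵢˢᵃᵗ/137.3.
  K_1 = 466.8/137.3 = 3.39985, K_2 = 59.5/137.3 = 0.43336
Material balance + equilibrium reduce to Σ zᵢ(Kᵢ−1)/(1+ψ(Kᵢ−1)) = 0.
g(0) = ΣzᵢKᵢ − 1 = 0.893 and g(1) = 1 − Σzᵢ/Kᵢ = -0.317, so a root lies in (0, 1).
Iterate (Newton) starting at ψ = 0.64:
  ψ = 0.640: g = 0.0140, g' = -0.842 → ψ = 0.657
Converged at ψ = 0.657.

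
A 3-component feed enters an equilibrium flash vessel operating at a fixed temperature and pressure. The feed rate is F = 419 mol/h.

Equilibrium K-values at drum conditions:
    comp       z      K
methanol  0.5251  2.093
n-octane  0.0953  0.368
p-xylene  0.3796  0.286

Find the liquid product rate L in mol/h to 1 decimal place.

L = 285.8 mol/h

Newton–Raphson from ψ = 0.36:
  ψ = 0.3600: g = -0.03090, g' = -0.7374 → ψ = 0.3181
  ψ = 0.3181: g = -0.00020, g' = -0.7290 → ψ = 0.3178
Converged at ψ = 0.3178.
Then V = ψ·F = 0.3178·419 = 133.2 mol/h and L = F − V = 285.8 mol/h.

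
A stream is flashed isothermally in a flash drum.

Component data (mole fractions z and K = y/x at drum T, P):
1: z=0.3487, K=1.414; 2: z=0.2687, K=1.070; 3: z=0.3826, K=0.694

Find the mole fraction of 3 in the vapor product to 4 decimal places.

Rachford–Rice: g(ψ) = Σ zᵢ(Kᵢ−1)/(1+ψ(Kᵢ−1)) = 0.
Check two-phase: ΣzᵢKᵢ = 1.0461 > 1 and Σzᵢ/Kᵢ = 1.0490 > 1, so g(0) = 0.0461 > 0 and g(1) = -0.0490 < 0.
Newton iteration, ψ⁰ = 0.41:
  ψ = 0.4100: g = 0.00783, g' = -0.0918 → ψ = 0.4953
  ψ = 0.4953: g = -0.00001, g' = -0.0922 → ψ = 0.4951
Converged at ψ = 0.4951.
Compositions from xᵢ = zᵢ/(1+ψ(Kᵢ−1)), yᵢ = Kᵢxᵢ:
  1: x = 0.2894, y = 0.4092
  2: x = 0.2597, y = 0.2779
  3: x = 0.4509, y = 0.3129

y_3 = 0.3129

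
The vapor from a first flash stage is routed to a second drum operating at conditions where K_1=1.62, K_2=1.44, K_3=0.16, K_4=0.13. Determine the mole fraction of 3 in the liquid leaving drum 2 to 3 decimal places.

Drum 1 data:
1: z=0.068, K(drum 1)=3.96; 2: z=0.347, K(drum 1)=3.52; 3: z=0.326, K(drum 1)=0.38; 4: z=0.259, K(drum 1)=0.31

x_3 (drum 2) = 0.211

Drum 1:
Material balance + equilibrium reduce to Σ zᵢ(Kᵢ−1)/(1+ψ₁(Kᵢ−1)) = 0.
Feasibility: ΣzᵢKᵢ = 1.695, Σzᵢ/Kᵢ = 1.809 — both > 1, two phases present.
Newton–Raphson from ψ₁ = 0.5:
  ψ₁ = 0.500: g = -0.0977, g' = -1.079 → ψ₁ = 0.409
  ψ₁ = 0.409: g = 0.0014, g' = -1.120 → ψ₁ = 0.411
Converged at ψ₁ = 0.411.
Drum-1 compositions:
  1: x = 0.031, y = 0.122
  2: x = 0.171, y = 0.600
  3: x = 0.437, y = 0.166
  4: x = 0.361, y = 0.112
Drum-2 feed = drum-1 vapor: z₂ = (0.1215, 0.6002, 0.1662, 0.1120).
Drum 2:
Rachford–Rice: g(ψ₂) = Σ zᵢ(Kᵢ−1)/(1+ψ₂(Kᵢ−1)) = 0.
Feasibility: ΣzᵢKᵢ = 1.102, Σzᵢ/Kᵢ = 2.392 — both > 1, two phases present.
Iterate (Newton) starting at ψ₂ = 0.5:
  ψ₂ = 0.500: g = -0.1392, g' = -0.720 → ψ₂ = 0.307
  ψ₂ = 0.307: g = -0.0249, g' = -0.494 → ψ₂ = 0.256
  ψ₂ = 0.256: g = -0.0009, g' = -0.459 → ψ₂ = 0.254
Converged at ψ₂ = 0.254.
  1: x = 0.105, y = 0.170
  2: x = 0.540, y = 0.777
  3: x = 0.211, y = 0.034
  4: x = 0.144, y = 0.019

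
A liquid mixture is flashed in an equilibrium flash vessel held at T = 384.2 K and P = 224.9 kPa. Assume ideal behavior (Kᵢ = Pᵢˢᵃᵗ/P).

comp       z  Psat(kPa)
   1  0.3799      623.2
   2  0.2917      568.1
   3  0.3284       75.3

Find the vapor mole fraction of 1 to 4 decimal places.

Raoult's law: Kᵢ = Pᵢˢᵃᵗ/P = Pᵢˢᵃᵗ/224.9.
  K_1 = 623.2/224.9 = 2.771009, K_2 = 568.1/224.9 = 2.526012, K_3 = 75.3/224.9 = 0.334815
Rachford–Rice: g(ψ) = Σ zᵢ(Kᵢ−1)/(1+ψ(Kᵢ−1)) = 0.
Feasibility: ΣzᵢKᵢ = 1.8995, Σzᵢ/Kᵢ = 1.2334 — both > 1, two phases present.
Newton iteration, ψ⁰ = 0.58:
  ψ = 0.5800: g = 0.21236, g' = -0.8663 → ψ = 0.8251
  ψ = 0.8251: g = -0.01383, g' = -1.0438 → ψ = 0.8119
  ψ = 0.8119: g = -0.00014, g' = -1.0229 → ψ = 0.8117
Converged at ψ = 0.8117.
Compositions from xᵢ = zᵢ/(1+ψ(Kᵢ−1)), yᵢ = Kᵢxᵢ:
  1: x = 0.1558, y = 0.4319
  2: x = 0.1303, y = 0.3291
  3: x = 0.7139, y = 0.2390

y_1 = 0.4319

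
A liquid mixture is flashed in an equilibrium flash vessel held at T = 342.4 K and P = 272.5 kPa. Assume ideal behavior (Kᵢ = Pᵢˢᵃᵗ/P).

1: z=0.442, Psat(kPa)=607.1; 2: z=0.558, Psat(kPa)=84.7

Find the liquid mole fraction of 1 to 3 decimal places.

x_1 = 0.359

Raoult's law: Kᵢ = Pᵢˢᵃᵗ/P = Pᵢˢᵃᵗ/272.5.
  K_1 = 607.1/272.5 = 2.22789, K_2 = 84.7/272.5 = 0.31083
Newton iteration, β⁰ = 0.62:
  β = 0.620: g = -0.3633, g' = -1.023 → β = 0.265
  β = 0.265: g = -0.0608, g' = -0.776 → β = 0.186
  β = 0.186: g = 0.0004, g' = -0.790 → β = 0.187
Converged at β = 0.187.
Compositions from xᵢ = zᵢ/(1+β(Kᵢ−1)), yᵢ = Kᵢxᵢ:
  1: x = 0.359, y = 0.801
  2: x = 0.641, y = 0.199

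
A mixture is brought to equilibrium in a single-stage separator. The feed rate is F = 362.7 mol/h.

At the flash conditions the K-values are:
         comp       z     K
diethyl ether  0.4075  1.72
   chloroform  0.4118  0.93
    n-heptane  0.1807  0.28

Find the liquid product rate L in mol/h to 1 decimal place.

L = 200.2 mol/h

Newton iteration, β⁰ = 0.5:
  β = 0.5000: g = -0.01742, g' = -0.3451 → β = 0.4495
  β = 0.4495: g = -0.00046, g' = -0.3275 → β = 0.4481
Converged at β = 0.4481.
Then V = β·F = 0.4481·362.7 = 162.5 mol/h and L = F − V = 200.2 mol/h.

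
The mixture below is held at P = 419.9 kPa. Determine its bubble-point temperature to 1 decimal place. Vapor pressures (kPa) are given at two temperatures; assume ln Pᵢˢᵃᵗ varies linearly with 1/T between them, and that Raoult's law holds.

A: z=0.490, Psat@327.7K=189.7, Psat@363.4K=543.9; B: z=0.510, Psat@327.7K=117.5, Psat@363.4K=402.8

T = 359.4 K

Bubble-point temperature: ΣzᵢPᵢˢᵃᵗ(T) = P. Interpolate ln Pᵢˢᵃᵗ = aᵢ + bᵢ/T.
  T = 327.7 K: ΣzᵢPᵢˢᵃᵗ = 152.88 kPa
  T = 363.4 K: ΣzᵢPᵢˢᵃᵗ = 471.94 kPa
  T = 345.5 K: ΣzᵢPᵢˢᵃᵗ = 275.84 kPa
  T = 354.4 K: ΣzᵢPᵢˢᵃᵗ = 362.63 kPa
  T = 358.9 K: ΣzᵢPᵢˢᵃᵗ = 414.35 kPa
  T = 361.1 K: ΣzᵢPᵢˢᵃᵗ = 441.74 kPa
  T = 360.0 K: ΣzᵢPᵢˢᵃᵗ = 427.87 kPa
Interpolating between 358.9 K and 360.0 K gives T ≈ 359.4 K.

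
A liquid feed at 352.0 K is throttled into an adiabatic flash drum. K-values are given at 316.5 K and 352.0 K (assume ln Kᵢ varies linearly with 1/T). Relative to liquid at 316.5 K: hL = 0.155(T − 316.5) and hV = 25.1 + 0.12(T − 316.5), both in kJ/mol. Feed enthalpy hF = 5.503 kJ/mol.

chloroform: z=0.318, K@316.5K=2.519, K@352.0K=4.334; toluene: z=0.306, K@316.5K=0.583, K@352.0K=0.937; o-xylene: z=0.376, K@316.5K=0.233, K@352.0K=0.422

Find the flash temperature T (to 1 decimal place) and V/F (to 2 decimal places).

T = 323.2 K, V/F = 0.18

Adiabatic flash: solve Rachford–Rice at each trial T, then check hF = ψ·hV(T) + (1−ψ)·hL(T).
  T = 316.5 K: K = (2.519, 0.583, 0.233), RR gives ψ = 0.070, H_out = 1.769 kJ/mol
  T = 352.0 K: K = (4.334, 0.937, 0.422), RR gives ψ = 0.601, H_out = 19.838 kJ/mol
  T = 334.2 K: K = (3.350, 0.748, 0.318), RR gives ψ = 0.337, H_out = 10.992 kJ/mol
  T = 325.4 K: K = (2.918, 0.663, 0.274), RR gives ψ = 0.212, H_out = 6.631 kJ/mol
  T = 320.9 K: K = (2.712, 0.622, 0.253), RR gives ψ = 0.143, H_out = 4.258 kJ/mol
  T = 323.1 K: K = (2.812, 0.642, 0.263), RR gives ψ = 0.177, H_out = 5.436 kJ/mol
Linear interpolation between T = 323.1 (H_out = 5.436) and T = 325.4 (H_out = 6.631) on hF = 5.503 gives T ≈ 323.2 K, at which ψ = 0.18.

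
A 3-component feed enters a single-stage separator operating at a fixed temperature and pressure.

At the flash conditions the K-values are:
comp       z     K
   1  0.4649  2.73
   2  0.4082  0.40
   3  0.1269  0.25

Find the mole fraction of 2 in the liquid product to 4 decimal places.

Iterate (Newton) starting at β = 0.69:
  β = 0.6900: g = -0.24858, g' = -1.0237 → β = 0.4472
  β = 0.4472: g = -0.02446, g' = -0.8784 → β = 0.4193
  β = 0.4193: g = 0.00004, g' = -0.8816 → β = 0.4194
Converged at β = 0.4194.
Compositions from xᵢ = zᵢ/(1+β(Kᵢ−1)), yᵢ = Kᵢxᵢ:
  1: x = 0.2694, y = 0.7355
  2: x = 0.5454, y = 0.2182
  3: x = 0.1851, y = 0.0463

x_2 = 0.5454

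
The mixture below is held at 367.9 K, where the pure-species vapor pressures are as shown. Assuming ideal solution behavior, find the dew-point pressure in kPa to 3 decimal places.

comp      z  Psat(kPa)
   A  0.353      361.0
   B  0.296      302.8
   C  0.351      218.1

At the dew point ψ → 1, so Σzᵢ/Kᵢ = 1 with Kᵢ = Pᵢˢᵃᵗ/P ⇒ 1/P = Σzᵢ/Pᵢˢᵃᵗ.
1/P = 0.353/361.0 + 0.296/302.8 + 0.351/218.1 = 0.003565 ⇒ P = 280.526 kPa

Pdew = 280.526 kPa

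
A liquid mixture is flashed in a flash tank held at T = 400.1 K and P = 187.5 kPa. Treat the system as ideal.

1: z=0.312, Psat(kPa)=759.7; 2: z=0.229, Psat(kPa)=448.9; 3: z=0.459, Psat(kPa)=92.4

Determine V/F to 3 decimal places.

V/F = 0.853

Raoult's law: Kᵢ = Pᵢˢᵃᵗ/P = Pᵢˢᵃᵗ/187.5.
  K_1 = 759.7/187.5 = 4.05173, K_2 = 448.9/187.5 = 2.39413, K_3 = 92.4/187.5 = 0.49280
Rachford–Rice: g(V/F) = Σ zᵢ(Kᵢ−1)/(1+V/F(Kᵢ−1)) = 0.
Feasibility: ΣzᵢKᵢ = 2.039, Σzᵢ/Kᵢ = 1.104 — both > 1, two phases present.
Newton iteration, V/F⁰ = 0.47:
  V/F = 0.470: g = 0.2783, g' = -0.856 → V/F = 0.795
  V/F = 0.795: g = 0.0392, g' = -0.679 → V/F = 0.853
Converged at V/F = 0.853.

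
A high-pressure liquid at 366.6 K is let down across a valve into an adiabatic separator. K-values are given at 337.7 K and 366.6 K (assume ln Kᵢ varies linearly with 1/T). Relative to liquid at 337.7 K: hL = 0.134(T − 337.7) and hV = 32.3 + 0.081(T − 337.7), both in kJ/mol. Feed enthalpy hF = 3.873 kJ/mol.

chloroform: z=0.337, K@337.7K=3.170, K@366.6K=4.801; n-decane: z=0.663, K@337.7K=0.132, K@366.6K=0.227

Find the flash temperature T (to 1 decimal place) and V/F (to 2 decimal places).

Adiabatic flash: solve Rachford–Rice at each trial T, then check hF = ψ·hV(T) + (1−ψ)·hL(T).
  T = 337.7 K: K = (3.170, 0.132), RR gives ψ = 0.083, H_out = 2.672 kJ/mol
  T = 366.6 K: K = (4.801, 0.227), RR gives ψ = 0.262, H_out = 11.920 kJ/mol
  T = 352.1 K: K = (3.932, 0.175), RR gives ψ = 0.182, H_out = 7.678 kJ/mol
  T = 344.9 K: K = (3.538, 0.152), RR gives ψ = 0.136, H_out = 5.318 kJ/mol
  T = 341.3 K: K = (3.351, 0.142), RR gives ψ = 0.111, H_out = 4.038 kJ/mol
  T = 339.5 K: K = (3.260, 0.137), RR gives ψ = 0.097, H_out = 3.367 kJ/mol
Linear interpolation between T = 339.5 (H_out = 3.367) and T = 341.3 (H_out = 4.038) on hF = 3.873 gives T ≈ 340.9 K, at which ψ = 0.11.

T = 340.9 K, V/F = 0.11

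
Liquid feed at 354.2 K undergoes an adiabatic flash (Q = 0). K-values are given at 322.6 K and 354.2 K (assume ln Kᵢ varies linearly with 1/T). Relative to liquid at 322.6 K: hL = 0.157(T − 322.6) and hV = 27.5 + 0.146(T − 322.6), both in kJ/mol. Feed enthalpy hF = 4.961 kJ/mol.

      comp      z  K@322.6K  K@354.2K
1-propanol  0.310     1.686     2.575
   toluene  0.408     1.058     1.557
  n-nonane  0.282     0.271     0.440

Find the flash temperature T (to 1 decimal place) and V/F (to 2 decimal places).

Adiabatic flash: solve Rachford–Rice at each trial T, then check hF = ψ·hV(T) + (1−ψ)·hL(T).
  T = 322.6 K: K = (1.686, 1.058, 0.271), RR gives ψ = 0.103, H_out = 2.822 kJ/mol
  T = 354.2 K: K = (2.575, 1.557, 0.440), RR gives ψ = 0.962, H_out = 31.070 kJ/mol
  T = 338.4 K: K = (2.104, 1.295, 0.349), RR gives ψ = 0.615, H_out = 19.276 kJ/mol
  T = 330.5 K: K = (1.889, 1.173, 0.309), RR gives ψ = 0.400, H_out = 12.196 kJ/mol
  T = 326.6 K: K = (1.787, 1.116, 0.290), RR gives ψ = 0.267, H_out = 7.970 kJ/mol
  T = 324.6 K: K = (1.736, 1.087, 0.280), RR gives ψ = 0.189, H_out = 5.519 kJ/mol
Linear interpolation between T = 322.6 (H_out = 2.822) and T = 324.6 (H_out = 5.519) on hF = 4.961 gives T ≈ 324.2 K, at which ψ = 0.17.

T = 324.2 K, V/F = 0.17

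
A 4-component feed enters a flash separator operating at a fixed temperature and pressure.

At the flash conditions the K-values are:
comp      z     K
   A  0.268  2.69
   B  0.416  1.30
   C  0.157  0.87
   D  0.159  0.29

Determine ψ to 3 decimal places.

ψ = 0.815

Newton iteration, ψ⁰ = 0.34:
  ψ = 0.340: g = 0.2307, g' = -0.482 → ψ = 0.819
  ψ = 0.819: g = -0.0024, g' = -0.620 → ψ = 0.815
Converged at ψ = 0.815.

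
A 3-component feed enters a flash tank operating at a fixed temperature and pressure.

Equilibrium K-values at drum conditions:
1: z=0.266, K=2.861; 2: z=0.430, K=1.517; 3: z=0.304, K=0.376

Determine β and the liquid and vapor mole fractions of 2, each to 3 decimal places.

Rachford–Rice: g(β) = Σ zᵢ(Kᵢ−1)/(1+β(Kᵢ−1)) = 0.
g(0) = ΣzᵢKᵢ − 1 = 0.528 and g(1) = 1 − Σzᵢ/Kᵢ = -0.185, so a root lies in (0, 1).
Iterate (Newton) starting at β = 0.36:
  β = 0.360: g = 0.2392, g' = -0.609 → β = 0.753
  β = 0.753: g = 0.0084, g' = -0.640 → β = 0.766
Converged at β = 0.766.
Compositions from xᵢ = zᵢ/(1+β(Kᵢ−1)), yᵢ = Kᵢxᵢ:
  1: x = 0.110, y = 0.314
  2: x = 0.308, y = 0.467
  3: x = 0.582, y = 0.219

β = 0.766, x_2 = 0.308, y_2 = 0.467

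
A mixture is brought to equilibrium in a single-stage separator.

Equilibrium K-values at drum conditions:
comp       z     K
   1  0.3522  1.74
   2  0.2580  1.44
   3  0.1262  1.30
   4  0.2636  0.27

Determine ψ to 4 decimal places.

Newton–Raphson from ψ = 0.5:
  ψ = 0.5000: g = 0.01317, g' = -0.4933 → ψ = 0.5267
  ψ = 0.5267: g = -0.00025, g' = -0.5120 → ψ = 0.5262
Converged at ψ = 0.5262.

ψ = 0.5262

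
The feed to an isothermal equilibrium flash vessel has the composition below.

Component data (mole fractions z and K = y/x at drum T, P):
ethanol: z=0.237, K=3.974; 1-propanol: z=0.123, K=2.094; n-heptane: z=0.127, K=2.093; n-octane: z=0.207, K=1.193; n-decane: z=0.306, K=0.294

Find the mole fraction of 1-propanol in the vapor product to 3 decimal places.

Material balance + equilibrium reduce to Σ zᵢ(Kᵢ−1)/(1+β(Kᵢ−1)) = 0.
Feasibility: ΣzᵢKᵢ = 1.802, Σzᵢ/Kᵢ = 1.393 — both > 1, two phases present.
Newton iteration, β⁰ = 0.5:
  β = 0.500: g = 0.1627, g' = -0.835 → β = 0.695
  β = 0.695: g = -0.0037, g' = -0.913 → β = 0.691
Converged at β = 0.691.
Compositions from xᵢ = zᵢ/(1+β(Kᵢ−1)), yᵢ = Kᵢxᵢ:
  ethanol: x = 0.078, y = 0.308
  1-propanol: x = 0.070, y = 0.147
  n-heptane: x = 0.072, y = 0.151
  n-octane: x = 0.183, y = 0.218
  n-decane: x = 0.597, y = 0.176

y_1-propanol = 0.147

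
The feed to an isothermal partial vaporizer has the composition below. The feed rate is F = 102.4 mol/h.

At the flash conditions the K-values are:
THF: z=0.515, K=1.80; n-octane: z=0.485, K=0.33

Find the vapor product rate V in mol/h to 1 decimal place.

V = 16.6 mol/h

Let β = V/F and solve Σ zᵢ(Kᵢ−1)/(1+β(Kᵢ−1)) = 0.
Check two-phase: ΣzᵢKᵢ = 1.087 > 1 and Σzᵢ/Kᵢ = 1.756 > 1, so g(0) = 0.087 > 0 and g(1) = -0.756 < 0.
Binary case is linear: z₁(K₁−1)(1+β(K₂−1)) + z₂(K₂−1)(1+β(K₁−1)) = 0
⇒ β = [z₁(K₁−1)+z₂(K₂−1)] / [−(K₁−1)(K₂−1)] = 0.0871/0.5360 = 0.162
Then V = β·F = 0.1624·102.4 = 16.6 mol/h and L = F − V = 85.8 mol/h.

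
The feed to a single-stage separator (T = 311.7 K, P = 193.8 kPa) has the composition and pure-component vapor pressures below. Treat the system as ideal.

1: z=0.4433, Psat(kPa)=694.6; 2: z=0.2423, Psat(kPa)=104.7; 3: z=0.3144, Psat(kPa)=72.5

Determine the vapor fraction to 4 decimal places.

ψ = 0.5773

Raoult's law: Kᵢ = Pᵢˢᵃᵗ/P = Pᵢˢᵃᵗ/193.8.
  K_1 = 694.6/193.8 = 3.584107, K_2 = 104.7/193.8 = 0.540248, K_3 = 72.5/193.8 = 0.374097
Let ψ = V/F and solve Σ zᵢ(Kᵢ−1)/(1+ψ(Kᵢ−1)) = 0.
g(0) = ΣzᵢKᵢ − 1 = 0.8374 and g(1) = 1 − Σzᵢ/Kᵢ = -0.4126, so a root lies in (0, 1).
Newton iteration, ψ⁰ = 0.5:
  ψ = 0.5000: g = 0.06872, g' = -0.9108 → ψ = 0.5755
  ψ = 0.5755: g = 0.00157, g' = -0.8741 → ψ = 0.5772
Converged at ψ = 0.5773.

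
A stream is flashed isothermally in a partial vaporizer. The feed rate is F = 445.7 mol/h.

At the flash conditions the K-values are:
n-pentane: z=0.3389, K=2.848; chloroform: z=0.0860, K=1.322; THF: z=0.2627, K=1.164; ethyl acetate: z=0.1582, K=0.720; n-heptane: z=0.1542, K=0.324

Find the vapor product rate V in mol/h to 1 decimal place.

Newton–Raphson from ψ = 0.5:
  ψ = 0.5000: g = 0.18021, g' = -0.5029 → ψ = 0.8584
  ψ = 0.8584: g = -0.00503, g' = -0.6054 → ψ = 0.8501
  ψ = 0.8501: g = -0.00004, g' = -0.5969 → ψ = 0.8500
Converged at ψ = 0.8500.
Then V = ψ·F = 0.8500·445.7 = 378.8 mol/h and L = F − V = 66.9 mol/h.

V = 378.8 mol/h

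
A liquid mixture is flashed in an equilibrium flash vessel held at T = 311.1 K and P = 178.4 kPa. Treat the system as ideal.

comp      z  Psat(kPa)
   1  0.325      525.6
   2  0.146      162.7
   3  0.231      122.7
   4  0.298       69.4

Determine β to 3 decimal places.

Raoult's law: Kᵢ = Pᵢˢᵃᵗ/P = Pᵢˢᵃᵗ/178.4.
  K_1 = 525.6/178.4 = 2.94619, K_2 = 162.7/178.4 = 0.91200, K_3 = 122.7/178.4 = 0.68778, K_4 = 69.4/178.4 = 0.38901
Rachford–Rice: g(β) = Σ zᵢ(Kᵢ−1)/(1+β(Kᵢ−1)) = 0.
Feasibility: ΣzᵢKᵢ = 1.365, Σzᵢ/Kᵢ = 1.372 — both > 1, two phases present.
Newton iteration, β⁰ = 0.34:
  β = 0.340: g = 0.0569, g' = -0.652 → β = 0.427
  β = 0.427: g = 0.0024, g' = -0.602 → β = 0.431
Converged at β = 0.431.

β = 0.431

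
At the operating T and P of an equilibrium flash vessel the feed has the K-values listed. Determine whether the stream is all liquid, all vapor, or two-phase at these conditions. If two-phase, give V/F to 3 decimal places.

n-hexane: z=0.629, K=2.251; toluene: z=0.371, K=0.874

ΣzᵢKᵢ = 1.740; Σzᵢ/Kᵢ = 0.704.
Since Σzᵢ/Kᵢ < 1 the mixture is above its dew point — single vapor phase.

all vapor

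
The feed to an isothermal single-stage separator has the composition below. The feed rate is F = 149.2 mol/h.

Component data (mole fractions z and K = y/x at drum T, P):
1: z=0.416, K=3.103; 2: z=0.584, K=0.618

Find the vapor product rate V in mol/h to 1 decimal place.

Material balance + equilibrium reduce to Σ zᵢ(Kᵢ−1)/(1+V/F(Kᵢ−1)) = 0.
Check two-phase: ΣzᵢKᵢ = 1.652 > 1 and Σzᵢ/Kᵢ = 1.079 > 1, so g(0) = 0.652 > 0 and g(1) = -0.079 < 0.
Binary case is linear: z₁(K₁−1)(1+V/F(K₂−1)) + z₂(K₂−1)(1+V/F(K₁−1)) = 0
⇒ V/F = [z₁(K₁−1)+z₂(K₂−1)] / [−(K₁−1)(K₂−1)] = 0.6518/0.8033 = 0.811
Then V = V/F·F = 0.8113·149.2 = 121.0 mol/h and L = F − V = 28.2 mol/h.

V = 121.0 mol/h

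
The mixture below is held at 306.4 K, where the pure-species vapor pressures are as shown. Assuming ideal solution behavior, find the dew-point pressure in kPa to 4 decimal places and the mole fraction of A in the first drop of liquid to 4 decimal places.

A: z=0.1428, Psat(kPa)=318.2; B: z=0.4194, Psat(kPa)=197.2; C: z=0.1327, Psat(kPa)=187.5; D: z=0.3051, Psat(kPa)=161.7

Pdew = 193.4195 kPa, x_A = 0.0868

At the dew point ψ → 1, so Σzᵢ/Kᵢ = 1 with Kᵢ = Pᵢˢᵃᵗ/P ⇒ 1/P = Σzᵢ/Pᵢˢᵃᵗ.
1/P = 0.1428/318.2 + 0.4194/197.2 + 0.1327/187.5 + 0.3051/161.7 = 0.0051701 ⇒ P = 193.4195 kPa
xᵢ = zᵢP/Pᵢˢᵃᵗ ⇒ x_A = 0.1428·193.4195/318.2 = 0.0868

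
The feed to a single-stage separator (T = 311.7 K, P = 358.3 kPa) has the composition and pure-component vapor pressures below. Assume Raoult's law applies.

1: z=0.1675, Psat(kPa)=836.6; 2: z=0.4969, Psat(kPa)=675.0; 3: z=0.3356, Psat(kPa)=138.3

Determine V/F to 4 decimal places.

Raoult's law: Kᵢ = Pᵢˢᵃᵗ/P = Pᵢˢᵃᵗ/358.3.
  K_1 = 836.6/358.3 = 2.334915, K_2 = 675.0/358.3 = 1.883896, K_3 = 138.3/358.3 = 0.385989
Material balance + equilibrium reduce to Σ zᵢ(Kᵢ−1)/(1+V/F(Kᵢ−1)) = 0.
Check two-phase: ΣzᵢKᵢ = 1.4567 > 1 and Σzᵢ/Kᵢ = 1.2050 > 1, so g(0) = 0.4567 > 0 and g(1) = -0.2050 < 0.
Newton iteration, V/F⁰ = 0.62:
  V/F = 0.6200: g = 0.07334, g' = -0.5812 → V/F = 0.7462
  V/F = 0.7462: g = -0.00363, g' = -0.6468 → V/F = 0.7406
Converged at V/F = 0.7406.

V/F = 0.7406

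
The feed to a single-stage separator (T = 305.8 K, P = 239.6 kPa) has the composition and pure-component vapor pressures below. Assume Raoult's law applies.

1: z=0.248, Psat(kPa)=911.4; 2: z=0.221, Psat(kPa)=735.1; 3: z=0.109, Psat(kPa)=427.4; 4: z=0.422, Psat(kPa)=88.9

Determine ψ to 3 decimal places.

Raoult's law: Kᵢ = Pᵢˢᵃᵗ/P = Pᵢˢᵃᵗ/239.6.
  K_1 = 911.4/239.6 = 3.80384, K_2 = 735.1/239.6 = 3.06803, K_3 = 427.4/239.6 = 1.78381, K_4 = 88.9/239.6 = 0.37104
Let ψ = V/F and solve Σ zᵢ(Kᵢ−1)/(1+ψ(Kᵢ−1)) = 0.
g(0) = ΣzᵢKᵢ − 1 = 0.972 and g(1) = 1 − Σzᵢ/Kᵢ = -0.336, so a root lies in (0, 1).
Iterate (Newton) starting at ψ = 0.5:
  ψ = 0.500: g = 0.1884, g' = -0.956 → ψ = 0.697
  ψ = 0.697: g = 0.0052, g' = -0.939 → ψ = 0.703
Converged at ψ = 0.703.

ψ = 0.703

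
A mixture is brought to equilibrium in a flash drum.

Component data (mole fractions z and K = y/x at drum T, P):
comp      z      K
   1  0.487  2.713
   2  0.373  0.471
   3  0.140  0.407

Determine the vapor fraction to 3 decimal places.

Let ψ = V/F and solve Σ zᵢ(Kᵢ−1)/(1+ψ(Kᵢ−1)) = 0.
Check two-phase: ΣzᵢKᵢ = 1.554 > 1 and Σzᵢ/Kᵢ = 1.315 > 1, so g(0) = 0.554 > 0 and g(1) = -0.315 < 0.
Newton–Raphson from ψ = 0.45:
  ψ = 0.450: g = 0.0989, g' = -0.727 → ψ = 0.586
  ψ = 0.586: g = 0.0031, g' = -0.691 → ψ = 0.591
Converged at ψ = 0.591.

ψ = 0.591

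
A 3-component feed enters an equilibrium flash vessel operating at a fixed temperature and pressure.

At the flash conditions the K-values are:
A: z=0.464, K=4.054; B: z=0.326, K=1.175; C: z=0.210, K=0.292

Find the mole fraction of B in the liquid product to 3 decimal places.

Iterate (Newton) starting at V/F = 0.45:
  V/F = 0.450: g = 0.4315, g' = -1.003 → V/F = 0.880
  V/F = 0.880: g = 0.0391, g' = -1.067 → V/F = 0.917
  V/F = 0.917: g = -0.0017, g' = -1.162 → V/F = 0.915
Converged at V/F = 0.915.
Compositions from xᵢ = zᵢ/(1+V/F(Kᵢ−1)), yᵢ = Kᵢxᵢ:
  A: x = 0.122, y = 0.496
  B: x = 0.281, y = 0.330
  C: x = 0.597, y = 0.174

x_B = 0.281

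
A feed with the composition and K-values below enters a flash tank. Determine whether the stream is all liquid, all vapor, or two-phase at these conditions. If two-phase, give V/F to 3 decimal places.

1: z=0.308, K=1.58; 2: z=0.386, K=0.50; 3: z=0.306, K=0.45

all liquid

ΣzᵢKᵢ = 0.817; Σzᵢ/Kᵢ = 1.647.
Since ΣzᵢKᵢ < 1 the mixture is below its bubble point — single liquid phase.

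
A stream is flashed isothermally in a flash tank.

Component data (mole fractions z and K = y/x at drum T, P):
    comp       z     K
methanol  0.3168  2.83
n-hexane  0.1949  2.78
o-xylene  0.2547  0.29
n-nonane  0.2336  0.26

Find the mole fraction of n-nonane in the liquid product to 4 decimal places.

x_n-nonane = 0.3451

Iterate (Newton) starting at ψ = 0.5:
  ψ = 0.5000: g = -0.06846, g' = -1.0931 → ψ = 0.4374
  ψ = 0.4374: g = -0.00080, g' = -1.0723 → ψ = 0.4366
Converged at ψ = 0.4366.
Compositions from xᵢ = zᵢ/(1+ψ(Kᵢ−1)), yᵢ = Kᵢxᵢ:
  methanol: x = 0.1761, y = 0.4983
  n-hexane: x = 0.1097, y = 0.3049
  o-xylene: x = 0.3691, y = 0.1070
  n-nonane: x = 0.3451, y = 0.0897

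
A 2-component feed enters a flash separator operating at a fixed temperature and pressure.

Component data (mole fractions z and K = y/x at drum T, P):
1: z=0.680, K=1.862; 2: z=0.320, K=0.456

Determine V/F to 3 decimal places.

V/F = 0.879

Rachford–Rice: g(V/F) = Σ zᵢ(Kᵢ−1)/(1+V/F(Kᵢ−1)) = 0.
Feasibility: ΣzᵢKᵢ = 1.412, Σzᵢ/Kᵢ = 1.067 — both > 1, two phases present.
Binary case is linear: z₁(K₁−1)(1+V/F(K₂−1)) + z₂(K₂−1)(1+V/F(K₁−1)) = 0
⇒ V/F = [z₁(K₁−1)+z₂(K₂−1)] / [−(K₁−1)(K₂−1)] = 0.4121/0.4689 = 0.879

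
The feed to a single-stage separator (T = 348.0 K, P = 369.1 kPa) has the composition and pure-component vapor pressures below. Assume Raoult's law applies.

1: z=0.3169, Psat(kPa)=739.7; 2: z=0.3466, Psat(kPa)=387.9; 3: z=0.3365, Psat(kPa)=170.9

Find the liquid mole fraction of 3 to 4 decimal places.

Raoult's law: Kᵢ = Pᵢˢᵃᵗ/P = Pᵢˢᵃᵗ/369.1.
  K_1 = 739.7/369.1 = 2.004064, K_2 = 387.9/369.1 = 1.050935, K_3 = 170.9/369.1 = 0.463018
Newton–Raphson from ψ = 0.36:
  ψ = 0.3600: g = 0.02705, g' = -0.3223 → ψ = 0.4439
  ψ = 0.4439: g = 0.00010, g' = -0.3210 → ψ = 0.4442
Converged at ψ = 0.4442.
Compositions from xᵢ = zᵢ/(1+ψ(Kᵢ−1)), yᵢ = Kᵢxᵢ:
  1: x = 0.2191, y = 0.4392
  2: x = 0.3389, y = 0.3562
  3: x = 0.4419, y = 0.2046

x_3 = 0.4419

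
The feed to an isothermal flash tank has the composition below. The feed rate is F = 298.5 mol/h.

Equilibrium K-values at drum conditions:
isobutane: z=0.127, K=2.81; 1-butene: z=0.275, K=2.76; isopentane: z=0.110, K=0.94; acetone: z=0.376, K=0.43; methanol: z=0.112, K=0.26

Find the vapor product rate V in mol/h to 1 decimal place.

V = 125.4 mol/h

Let β = V/F and solve Σ zᵢ(Kᵢ−1)/(1+β(Kᵢ−1)) = 0.
Check two-phase: ΣzᵢKᵢ = 1.410 > 1 and Σzᵢ/Kᵢ = 1.567 > 1, so g(0) = 0.410 > 0 and g(1) = -0.567 < 0.
Newton iteration, β⁰ = 0.48:
  β = 0.480: g = -0.0450, g' = -0.749 → β = 0.420
Converged at β = 0.420.
Then V = β·F = 0.4201·298.5 = 125.4 mol/h and L = F − V = 173.1 mol/h.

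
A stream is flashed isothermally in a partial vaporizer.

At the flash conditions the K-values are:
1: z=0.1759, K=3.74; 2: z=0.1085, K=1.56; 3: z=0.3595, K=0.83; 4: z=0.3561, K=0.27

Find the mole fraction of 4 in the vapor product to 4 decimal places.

y_4 = 0.1124

Material balance + equilibrium reduce to Σ zᵢ(Kᵢ−1)/(1+V/F(Kᵢ−1)) = 0.
Check two-phase: ΣzᵢKᵢ = 1.2217 > 1 and Σzᵢ/Kᵢ = 1.8686 > 1, so g(0) = 0.2217 > 0 and g(1) = -0.8686 < 0.
Newton–Raphson from V/F = 0.53:
  V/F = 0.5300: g = -0.24777, g' = -0.7572 → V/F = 0.2028
  V/F = 0.2028: g = -0.00405, g' = -0.8457 → V/F = 0.1980
Converged at V/F = 0.1980.
Compositions from xᵢ = zᵢ/(1+V/F(Kᵢ−1)), yᵢ = Kᵢxᵢ:
  1: x = 0.1140, y = 0.4265
  2: x = 0.0977, y = 0.1524
  3: x = 0.3720, y = 0.3088
  4: x = 0.4163, y = 0.1124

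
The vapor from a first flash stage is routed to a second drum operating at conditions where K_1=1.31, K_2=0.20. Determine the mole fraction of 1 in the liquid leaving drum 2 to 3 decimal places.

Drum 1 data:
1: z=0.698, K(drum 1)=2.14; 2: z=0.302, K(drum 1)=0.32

x_1 (drum 2) = 0.721

Drum 1:
Let ψ₁ = V/F and solve Σ zᵢ(Kᵢ−1)/(1+ψ₁(Kᵢ−1)) = 0.
g(0) = ΣzᵢKᵢ − 1 = 0.590 and g(1) = 1 − Σzᵢ/Kᵢ = -0.270, so a root lies in (0, 1).
Binary case is linear: z₁(K₁−1)(1+ψ₁(K₂−1)) + z₂(K₂−1)(1+ψ₁(K₁−1)) = 0
⇒ ψ₁ = [z₁(K₁−1)+z₂(K₂−1)] / [−(K₁−1)(K₂−1)] = 0.5904/0.7752 = 0.762
Drum-1 compositions:
  1: x = 0.374, y = 0.800
  2: x = 0.626, y = 0.200
Drum-2 feed = drum-1 vapor: z₂ = (0.7996, 0.2004).
Drum 2:
Newton–Raphson from ψ₂ = 0.67:
  ψ₂ = 0.670: g = -0.1403, g' = -0.649 → ψ₂ = 0.454
  ψ₂ = 0.454: g = -0.0344, g' = -0.375 → ψ₂ = 0.362
  ψ₂ = 0.362: g = -0.0028, g' = -0.316 → ψ₂ = 0.353
Converged at ψ₂ = 0.353.
  1: x = 0.721, y = 0.944
  2: x = 0.279, y = 0.056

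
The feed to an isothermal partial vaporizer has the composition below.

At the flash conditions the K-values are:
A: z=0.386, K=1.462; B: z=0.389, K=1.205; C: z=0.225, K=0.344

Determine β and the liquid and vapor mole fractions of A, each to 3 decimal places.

β = 0.491, x_A = 0.315, y_A = 0.460

Rachford–Rice: g(β) = Σ zᵢ(Kᵢ−1)/(1+β(Kᵢ−1)) = 0.
Check two-phase: ΣzᵢKᵢ = 1.110 > 1 and Σzᵢ/Kᵢ = 1.241 > 1, so g(0) = 0.110 > 0 and g(1) = -0.241 < 0.
Newton iteration, β⁰ = 0.5:
  β = 0.500: g = -0.0024, g' = -0.282 → β = 0.491
Converged at β = 0.491.
Compositions from xᵢ = zᵢ/(1+β(Kᵢ−1)), yᵢ = Kᵢxᵢ:
  A: x = 0.315, y = 0.460
  B: x = 0.353, y = 0.426
  C: x = 0.332, y = 0.114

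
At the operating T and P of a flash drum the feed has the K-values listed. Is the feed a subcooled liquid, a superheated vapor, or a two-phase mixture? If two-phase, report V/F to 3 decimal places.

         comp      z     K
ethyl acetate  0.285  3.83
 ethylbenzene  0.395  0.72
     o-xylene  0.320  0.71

two-phase, V/F = 0.749

ΣzᵢKᵢ = 1.603; Σzᵢ/Kᵢ = 1.074.
Both exceed 1, so a two-phase solution exists.
Rachford–Rice: g(ψ) = Σ zᵢ(Kᵢ−1)/(1+ψ(Kᵢ−1)) = 0.
Newton iteration, ψ⁰ = 0.5:
  ψ = 0.500: g = 0.0968, g' = -0.470 → ψ = 0.706
  ψ = 0.706: g = 0.0145, g' = -0.345 → ψ = 0.748
  ψ = 0.748: g = 0.0003, g' = -0.328 → ψ = 0.749
Converged at ψ = 0.749.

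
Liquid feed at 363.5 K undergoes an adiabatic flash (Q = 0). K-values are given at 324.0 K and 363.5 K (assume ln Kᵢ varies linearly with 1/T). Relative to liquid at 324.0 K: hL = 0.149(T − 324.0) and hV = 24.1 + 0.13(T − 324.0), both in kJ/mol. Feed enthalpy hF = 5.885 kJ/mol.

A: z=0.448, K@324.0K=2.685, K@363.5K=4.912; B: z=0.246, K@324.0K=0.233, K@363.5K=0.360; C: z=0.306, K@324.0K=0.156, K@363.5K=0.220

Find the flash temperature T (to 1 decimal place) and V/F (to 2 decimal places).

T = 325.2 K, V/F = 0.24

Adiabatic flash: solve Rachford–Rice at each trial T, then check hF = ψ·hV(T) + (1−ψ)·hL(T).
  T = 324.0 K: K = (2.685, 0.233, 0.156), RR gives ψ = 0.225, H_out = 5.433 kJ/mol
  T = 363.5 K: K = (4.912, 0.360, 0.220), RR gives ψ = 0.480, H_out = 17.097 kJ/mol
  T = 343.8 K: K = (3.698, 0.293, 0.187), RR gives ψ = 0.380, H_out = 11.954 kJ/mol
  T = 333.9 K: K = (3.166, 0.262, 0.171), RR gives ψ = 0.313, H_out = 8.960 kJ/mol
  T = 328.9 K: K = (2.917, 0.247, 0.164), RR gives ψ = 0.272, H_out = 7.265 kJ/mol
  T = 326.4 K: K = (2.797, 0.240, 0.160), RR gives ψ = 0.249, H_out = 6.355 kJ/mol
Linear interpolation between T = 324.0 (H_out = 5.433) and T = 326.4 (H_out = 6.355) on hF = 5.885 gives T ≈ 325.2 K, at which ψ = 0.24.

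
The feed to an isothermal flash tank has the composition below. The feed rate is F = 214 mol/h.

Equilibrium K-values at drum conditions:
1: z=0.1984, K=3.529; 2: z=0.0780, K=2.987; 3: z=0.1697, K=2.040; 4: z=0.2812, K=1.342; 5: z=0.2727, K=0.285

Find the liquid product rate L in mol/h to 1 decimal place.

L = 55.7 mol/h

Let β = V/F and solve Σ zᵢ(Kᵢ−1)/(1+β(Kᵢ−1)) = 0.
Feasibility: ΣzᵢKᵢ = 1.7344, Σzᵢ/Kᵢ = 1.3319 — both > 1, two phases present.
Newton iteration, β⁰ = 0.62:
  β = 0.6200: g = 0.10123, g' = -0.7943 → β = 0.7474
  β = 0.7474: g = -0.00694, g' = -0.9239 → β = 0.7399
Converged at β = 0.7399.
Then V = β·F = 0.7399·214 = 158.3 mol/h and L = F − V = 55.7 mol/h.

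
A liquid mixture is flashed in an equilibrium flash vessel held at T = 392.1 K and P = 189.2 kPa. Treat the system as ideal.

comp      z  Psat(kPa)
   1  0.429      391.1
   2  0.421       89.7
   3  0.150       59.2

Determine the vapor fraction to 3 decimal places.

Raoult's law: Kᵢ = Pᵢˢᵃᵗ/P = Pᵢˢᵃᵗ/189.2.
  K_1 = 391.1/189.2 = 2.06712, K_2 = 89.7/189.2 = 0.47410, K_3 = 59.2/189.2 = 0.31290
Material balance + equilibrium reduce to Σ zᵢ(Kᵢ−1)/(1+ψ(Kᵢ−1)) = 0.
g(0) = ΣzᵢKᵢ − 1 = 0.133 and g(1) = 1 − Σzᵢ/Kᵢ = -0.575, so a root lies in (0, 1).
Newton–Raphson from ψ = 0.5:
  ψ = 0.500: g = -0.1589, g' = -0.586 → ψ = 0.229
  ψ = 0.229: g = -0.0062, g' = -0.566 → ψ = 0.218
Converged at ψ = 0.218.

ψ = 0.218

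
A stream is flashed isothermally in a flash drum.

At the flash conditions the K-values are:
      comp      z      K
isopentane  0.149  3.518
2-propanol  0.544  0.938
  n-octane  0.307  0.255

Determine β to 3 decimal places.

β = 0.124

Newton iteration, β⁰ = 0.5:
  β = 0.500: g = -0.2332, g' = -0.620 → β = 0.124
Converged at β = 0.124.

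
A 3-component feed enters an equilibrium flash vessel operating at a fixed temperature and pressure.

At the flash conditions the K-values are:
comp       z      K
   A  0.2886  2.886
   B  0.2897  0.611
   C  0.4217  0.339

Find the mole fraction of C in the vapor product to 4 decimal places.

y_C = 0.1581

Material balance + equilibrium reduce to Σ zᵢ(Kᵢ−1)/(1+V/F(Kᵢ−1)) = 0.
Feasibility: ΣzᵢKᵢ = 1.1529, Σzᵢ/Kᵢ = 1.8181 — both > 1, two phases present.
Newton iteration, V/F⁰ = 0.5:
  V/F = 0.5000: g = -0.27612, g' = -0.7505 → V/F = 0.1321
  V/F = 0.1321: g = 0.01152, g' = -0.9278 → V/F = 0.1445
  V/F = 0.1445: g = 0.00012, g' = -0.9083 → V/F = 0.1447
Converged at V/F = 0.1447.
Compositions from xᵢ = zᵢ/(1+V/F(Kᵢ−1)), yᵢ = Kᵢxᵢ:
  A: x = 0.2267, y = 0.6544
  B: x = 0.3070, y = 0.1876
  C: x = 0.4663, y = 0.1581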